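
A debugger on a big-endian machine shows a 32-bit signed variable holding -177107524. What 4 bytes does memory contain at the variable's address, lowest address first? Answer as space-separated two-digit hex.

F5 71 8D BC

Two's complement of -177107524 in 32 bits: 177107524 = 0x0A8E7244; invert → 0xF5718DBB; add 1 → 0xF5718DBC.
Split into bytes (most-significant first): F5 71 8D BC.
Big-endian: lowest address holds the most-significant byte.
So the memory order matches the most-significant-first order: F5 71 8D BC.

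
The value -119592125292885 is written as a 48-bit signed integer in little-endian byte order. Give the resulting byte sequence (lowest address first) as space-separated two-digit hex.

Two's complement of -119592125292885 in 48 bits: 119592125292885 = 0x6CC4B6256155; invert → 0x933B49DA9EAA; add 1 → 0x933B49DA9EAB.
Split into bytes (most-significant first): 93 3B 49 DA 9E AB.
Little-endian: lowest address holds the least-significant byte.
So at ascending addresses the bytes are AB 9E DA 49 3B 93.

AB 9E DA 49 3B 93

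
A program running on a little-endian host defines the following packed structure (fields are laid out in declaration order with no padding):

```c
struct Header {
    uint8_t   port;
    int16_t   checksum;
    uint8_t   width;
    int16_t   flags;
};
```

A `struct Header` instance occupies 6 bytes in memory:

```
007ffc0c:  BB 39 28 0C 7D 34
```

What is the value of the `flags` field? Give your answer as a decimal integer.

13437

`flags` follows `port` (1 B), `checksum` (2 B), `width` (1 B), so it starts at offset 1 + 2 + 1 = 4 and occupies 2 bytes.
Bytes at offsets 4..5: 7D 34.
In little-endian order the low byte comes first in memory.
Reassemble most-significant byte first: 34 7D → 0x347D.
0x347D = 13437.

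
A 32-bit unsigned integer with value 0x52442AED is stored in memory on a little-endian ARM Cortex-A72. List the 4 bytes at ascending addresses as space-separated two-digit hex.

ED 2A 44 52

Split into bytes (most-significant first): 52 44 2A ED.
In little-endian order the low byte comes first in memory.
So at ascending addresses the bytes are ED 2A 44 52.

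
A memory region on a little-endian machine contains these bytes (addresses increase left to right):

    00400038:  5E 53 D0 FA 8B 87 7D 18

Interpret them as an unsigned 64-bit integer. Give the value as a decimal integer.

In little-endian order the low byte comes first in memory.
Reassemble most-significant byte first: 18 7D 87 8B FA D0 53 5E → 0x187D878BFAD0535E.
0x187D878BFAD0535E = 1764715664277263198.

1764715664277263198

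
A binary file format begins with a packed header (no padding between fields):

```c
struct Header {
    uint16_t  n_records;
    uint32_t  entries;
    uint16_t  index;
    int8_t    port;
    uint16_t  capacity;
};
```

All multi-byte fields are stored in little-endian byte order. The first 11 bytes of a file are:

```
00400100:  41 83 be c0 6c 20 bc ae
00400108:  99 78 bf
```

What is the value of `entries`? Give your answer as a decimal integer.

`entries` follows `n_records` (2 bytes), so it starts at byte offset 2 and occupies 4 bytes.
Bytes at offsets 2..5: BE C0 6C 20.
In little-endian order the low byte comes first in memory.
Reassemble most-significant byte first: 20 6C C0 BE → 0x206CC0BE.
0x206CC0BE = 543998142.

543998142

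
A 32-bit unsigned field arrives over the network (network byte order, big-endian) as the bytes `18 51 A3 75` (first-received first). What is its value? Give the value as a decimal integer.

408003445

Big-endian: lowest address holds the most-significant byte.
The bytes are already most-significant first: 0x1851A375.
0x1851A375 = 408003445.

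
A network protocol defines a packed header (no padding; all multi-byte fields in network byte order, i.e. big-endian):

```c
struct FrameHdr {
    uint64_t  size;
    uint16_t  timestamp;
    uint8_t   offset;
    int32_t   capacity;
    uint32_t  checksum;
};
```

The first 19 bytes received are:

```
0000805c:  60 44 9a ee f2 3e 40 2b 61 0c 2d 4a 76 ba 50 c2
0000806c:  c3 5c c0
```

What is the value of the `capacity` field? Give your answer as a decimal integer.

1249294928

`capacity` follows `size` (8 B), `timestamp` (2 B), `offset` (1 B), so it starts at offset 8 + 2 + 1 = 11 and occupies 4 bytes.
Bytes at offsets 11..14: 4A 76 BA 50.
Big-endian: lowest address holds the most-significant byte.
The bytes are already most-significant first: 0x4A76BA50.
0x4A76BA50 = 1249294928.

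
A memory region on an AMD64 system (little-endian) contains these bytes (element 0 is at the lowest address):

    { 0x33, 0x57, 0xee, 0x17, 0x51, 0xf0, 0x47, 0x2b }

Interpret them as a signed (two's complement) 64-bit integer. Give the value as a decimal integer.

3118725498061870899

In little-endian order the low byte comes first in memory.
Reassemble most-significant byte first: 2B 47 F0 51 17 EE 57 33 → 0x2B47F05117EE5733.
0x2B47F05117EE5733 = 3118725498061870899.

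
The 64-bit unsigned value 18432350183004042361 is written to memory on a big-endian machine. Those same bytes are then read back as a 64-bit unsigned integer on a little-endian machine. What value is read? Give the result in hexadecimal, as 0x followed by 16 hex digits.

18432350183004042361 in 64-bit hexadecimal is 0xFFCCDCD5298FF479.
Stored big-endian, the bytes at ascending addresses are FF CC DC D5 29 8F F4 79.
Read back as little-endian, the first byte is least significant, giving 0x79F48F29D5DCCCFF.

0x79F48F29D5DCCCFF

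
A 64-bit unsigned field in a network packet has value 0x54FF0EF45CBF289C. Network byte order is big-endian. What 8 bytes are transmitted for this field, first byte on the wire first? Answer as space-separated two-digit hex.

54 FF 0E F4 5C BF 28 9C

Split into bytes (most-significant first): 54 FF 0E F4 5C BF 28 9C.
In big-endian order the high byte comes first in memory.
So the memory order matches the most-significant-first order: 54 FF 0E F4 5C BF 28 9C.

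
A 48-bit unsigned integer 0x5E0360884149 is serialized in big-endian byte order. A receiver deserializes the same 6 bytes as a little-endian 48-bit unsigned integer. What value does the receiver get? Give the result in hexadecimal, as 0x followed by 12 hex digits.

Stored big-endian, the bytes at ascending addresses are 5E 03 60 88 41 49.
Read back as little-endian, the first byte is least significant, giving 0x49418860035E.

0x49418860035E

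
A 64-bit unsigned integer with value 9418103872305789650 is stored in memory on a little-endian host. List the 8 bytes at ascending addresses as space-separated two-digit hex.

D2 7A 84 96 92 D3 B3 82

9418103872305789650 in hexadecimal, padded to 64 bits, is 0x82B3D39296847AD2.
Split into bytes (most-significant first): 82 B3 D3 92 96 84 7A D2.
In little-endian order the low byte comes first in memory.
So at ascending addresses the bytes are D2 7A 84 96 92 D3 B3 82.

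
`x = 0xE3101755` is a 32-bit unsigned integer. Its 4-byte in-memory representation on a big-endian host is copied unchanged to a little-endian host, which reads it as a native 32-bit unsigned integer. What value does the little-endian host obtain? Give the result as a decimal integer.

1427575011

Stored big-endian, the bytes at ascending addresses are E3 10 17 55.
Read back as little-endian, the first byte is least significant, giving 0x551710E3.
0x551710E3 = 1427575011.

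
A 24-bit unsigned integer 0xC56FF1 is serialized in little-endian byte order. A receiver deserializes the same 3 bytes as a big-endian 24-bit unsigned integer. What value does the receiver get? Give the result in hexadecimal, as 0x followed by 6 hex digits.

Stored little-endian, the bytes at ascending addresses are F1 6F C5.
Read back as big-endian, the last byte is least significant, giving 0xF16FC5.

0xF16FC5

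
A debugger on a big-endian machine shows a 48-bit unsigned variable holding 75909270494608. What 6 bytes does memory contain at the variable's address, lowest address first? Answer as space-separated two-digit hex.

45 0A 01 1A 5D 90

75909270494608 in hexadecimal, padded to 48 bits, is 0x450A011A5D90.
Split into bytes (most-significant first): 45 0A 01 1A 5D 90.
Big-endian: lowest address holds the most-significant byte.
So the memory order matches the most-significant-first order: 45 0A 01 1A 5D 90.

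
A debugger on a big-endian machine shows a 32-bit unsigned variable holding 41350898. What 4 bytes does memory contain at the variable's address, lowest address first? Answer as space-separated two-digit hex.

02 76 F6 F2

41350898 in hexadecimal, padded to 32 bits, is 0x0276F6F2.
Split into bytes (most-significant first): 02 76 F6 F2.
Big-endian: lowest address holds the most-significant byte.
So the memory order matches the most-significant-first order: 02 76 F6 F2.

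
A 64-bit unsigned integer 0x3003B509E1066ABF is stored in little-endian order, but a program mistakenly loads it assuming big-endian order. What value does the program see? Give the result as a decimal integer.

Stored little-endian, the bytes at ascending addresses are BF 6A 06 E1 09 B5 03 30.
Read back as big-endian, the last byte is least significant, giving 0xBF6A06E109B50330.
0xBF6A06E109B50330 = 13792844372375831344.

13792844372375831344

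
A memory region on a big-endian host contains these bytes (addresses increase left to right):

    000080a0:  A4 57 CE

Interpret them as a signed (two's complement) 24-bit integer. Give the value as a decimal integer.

Big-endian stores the most-significant byte at the lowest address.
The bytes are already most-significant first: 0xA457CE.
Top bit is set, so as a signed 24-bit value this is 0xA457CE − 2^24 = -6006834.

-6006834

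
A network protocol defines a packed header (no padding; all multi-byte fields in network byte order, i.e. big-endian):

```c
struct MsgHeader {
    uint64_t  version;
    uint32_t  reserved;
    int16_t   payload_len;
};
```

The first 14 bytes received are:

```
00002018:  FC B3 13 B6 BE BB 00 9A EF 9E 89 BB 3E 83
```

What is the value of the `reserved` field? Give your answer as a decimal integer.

`reserved` follows `version` (8 bytes), so it starts at byte offset 8 and occupies 4 bytes.
Bytes at offsets 8..11: EF 9E 89 BB.
In big-endian order the high byte comes first in memory.
The bytes are already most-significant first: 0xEF9E89BB.
0xEF9E89BB = 4020144571.

4020144571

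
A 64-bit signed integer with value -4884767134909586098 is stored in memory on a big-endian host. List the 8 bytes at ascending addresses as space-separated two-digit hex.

Two's complement of -4884767134909586098 in 64 bits: 4884767134909586098 = 0x43CA2DD41EC9DAB2; invert → 0xBC35D22BE136254D; add 1 → 0xBC35D22BE136254E.
Split into bytes (most-significant first): BC 35 D2 2B E1 36 25 4E.
Big-endian: lowest address holds the most-significant byte.
So the memory order matches the most-significant-first order: BC 35 D2 2B E1 36 25 4E.

BC 35 D2 2B E1 36 25 4E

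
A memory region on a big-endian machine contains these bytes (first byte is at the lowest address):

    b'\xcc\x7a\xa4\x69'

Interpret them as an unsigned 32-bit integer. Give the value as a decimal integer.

3430589545

Big-endian: lowest address holds the most-significant byte.
The bytes are already most-significant first: 0xCC7AA469.
0xCC7AA469 = 3430589545.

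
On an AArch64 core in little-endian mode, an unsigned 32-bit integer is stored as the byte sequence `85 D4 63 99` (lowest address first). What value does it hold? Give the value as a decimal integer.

Little-endian stores the least-significant byte at the lowest address.
Reassemble most-significant byte first: 99 63 D4 85 → 0x9963D485.
0x9963D485 = 2573456517.

2573456517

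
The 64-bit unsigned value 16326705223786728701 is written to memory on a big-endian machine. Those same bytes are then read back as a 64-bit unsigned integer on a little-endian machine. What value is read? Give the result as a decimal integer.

18270067952149304546

16326705223786728701 in 64-bit hexadecimal is 0xE2941BE600528CFD.
Stored big-endian, the bytes at ascending addresses are E2 94 1B E6 00 52 8C FD.
Read back as little-endian, the first byte is least significant, giving 0xFD8C5200E61B94E2.
0xFD8C5200E61B94E2 = 18270067952149304546.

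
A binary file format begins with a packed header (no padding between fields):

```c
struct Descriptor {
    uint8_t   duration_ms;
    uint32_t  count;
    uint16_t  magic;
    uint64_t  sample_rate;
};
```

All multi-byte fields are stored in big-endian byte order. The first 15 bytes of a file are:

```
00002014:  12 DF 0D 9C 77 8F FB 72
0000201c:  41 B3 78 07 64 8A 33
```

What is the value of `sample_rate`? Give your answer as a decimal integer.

8233058921911454259

`sample_rate` follows `duration_ms` (1 B), `count` (4 B), `magic` (2 B), so it starts at offset 1 + 4 + 2 = 7 and occupies 8 bytes.
Bytes at offsets 7..14: 72 41 B3 78 07 64 8A 33.
Big-endian stores the most-significant byte at the lowest address.
The bytes are already most-significant first: 0x7241B37807648A33.
0x7241B37807648A33 = 8233058921911454259.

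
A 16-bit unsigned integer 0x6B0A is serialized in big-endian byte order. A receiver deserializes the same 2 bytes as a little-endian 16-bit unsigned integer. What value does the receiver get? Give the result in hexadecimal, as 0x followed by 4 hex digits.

0x0A6B

Stored big-endian, the bytes at ascending addresses are 6B 0A.
Read back as little-endian, the first byte is least significant, giving 0x0A6B.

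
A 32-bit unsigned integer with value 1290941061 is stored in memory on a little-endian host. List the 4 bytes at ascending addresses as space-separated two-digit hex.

1290941061 in hexadecimal, padded to 32 bits, is 0x4CF23285.
Split into bytes (most-significant first): 4C F2 32 85.
Little-endian stores the least-significant byte at the lowest address.
So at ascending addresses the bytes are 85 32 F2 4C.

85 32 F2 4C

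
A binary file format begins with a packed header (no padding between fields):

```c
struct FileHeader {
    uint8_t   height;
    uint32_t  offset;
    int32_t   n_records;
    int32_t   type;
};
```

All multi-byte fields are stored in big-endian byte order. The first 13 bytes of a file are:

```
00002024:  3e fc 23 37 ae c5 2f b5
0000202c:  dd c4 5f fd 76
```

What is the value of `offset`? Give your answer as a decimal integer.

4230166446

`offset` follows `height` (1 byte), so it starts at byte offset 1 and occupies 4 bytes.
Bytes at offsets 1..4: FC 23 37 AE.
Big-endian: lowest address holds the most-significant byte.
The bytes are already most-significant first: 0xFC2337AE.
0xFC2337AE = 4230166446.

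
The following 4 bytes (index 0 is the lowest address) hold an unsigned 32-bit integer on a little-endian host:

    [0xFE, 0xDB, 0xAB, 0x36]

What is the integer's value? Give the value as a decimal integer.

Little-endian: lowest address holds the least-significant byte.
Reassemble most-significant byte first: 36 AB DB FE → 0x36ABDBFE.
0x36ABDBFE = 917232638.

917232638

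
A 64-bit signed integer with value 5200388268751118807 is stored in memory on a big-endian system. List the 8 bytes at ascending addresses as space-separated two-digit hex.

48 2B 7D 93 DD 04 E1 D7

5200388268751118807 in hexadecimal, padded to 64 bits, is 0x482B7D93DD04E1D7.
Split into bytes (most-significant first): 48 2B 7D 93 DD 04 E1 D7.
Big-endian: lowest address holds the most-significant byte.
So the memory order matches the most-significant-first order: 48 2B 7D 93 DD 04 E1 D7.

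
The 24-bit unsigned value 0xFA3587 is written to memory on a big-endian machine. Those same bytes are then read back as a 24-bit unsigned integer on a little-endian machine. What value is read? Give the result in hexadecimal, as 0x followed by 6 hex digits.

0x8735FA

Stored big-endian, the bytes at ascending addresses are FA 35 87.
Read back as little-endian, the first byte is least significant, giving 0x8735FA.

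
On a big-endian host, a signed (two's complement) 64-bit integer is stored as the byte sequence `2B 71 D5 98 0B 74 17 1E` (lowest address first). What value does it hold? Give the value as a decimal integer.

Big-endian stores the most-significant byte at the lowest address.
The bytes are already most-significant first: 0x2B71D5980B74171E.
0x2B71D5980B74171E = 3130518065003108126.

3130518065003108126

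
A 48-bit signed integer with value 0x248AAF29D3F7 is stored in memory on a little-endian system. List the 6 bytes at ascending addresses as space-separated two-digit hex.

Split into bytes (most-significant first): 24 8A AF 29 D3 F7.
Little-endian: lowest address holds the least-significant byte.
So at ascending addresses the bytes are F7 D3 29 AF 8A 24.

F7 D3 29 AF 8A 24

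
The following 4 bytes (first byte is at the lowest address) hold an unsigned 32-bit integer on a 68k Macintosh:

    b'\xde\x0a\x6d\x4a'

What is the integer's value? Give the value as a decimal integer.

Big-endian stores the most-significant byte at the lowest address.
The bytes are already most-significant first: 0xDE0A6D4A.
0xDE0A6D4A = 3725225290.

3725225290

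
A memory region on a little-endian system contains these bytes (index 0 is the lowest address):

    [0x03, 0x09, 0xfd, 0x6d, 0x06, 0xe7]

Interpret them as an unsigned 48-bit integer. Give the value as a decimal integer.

254014801119491

Little-endian stores the least-significant byte at the lowest address.
Reassemble most-significant byte first: E7 06 6D FD 09 03 → 0xE7066DFD0903.
0xE7066DFD0903 = 254014801119491.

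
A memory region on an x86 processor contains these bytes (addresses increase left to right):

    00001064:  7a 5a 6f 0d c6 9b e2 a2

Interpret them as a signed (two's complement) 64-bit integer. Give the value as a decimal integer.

-6709629219897386374

Little-endian: lowest address holds the least-significant byte.
Reassemble most-significant byte first: A2 E2 9B C6 0D 6F 5A 7A → 0xA2E29BC60D6F5A7A.
Top bit is set, so as a signed 64-bit value this is 0xA2E29BC60D6F5A7A − 2^64 = -6709629219897386374.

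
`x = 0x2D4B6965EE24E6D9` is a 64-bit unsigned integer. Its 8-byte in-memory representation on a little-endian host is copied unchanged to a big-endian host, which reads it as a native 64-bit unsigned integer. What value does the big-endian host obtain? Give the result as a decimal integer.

Stored little-endian, the bytes at ascending addresses are D9 E6 24 EE 65 69 4B 2D.
Read back as big-endian, the last byte is least significant, giving 0xD9E624EE65694B2D.
0xD9E624EE65694B2D = 15701277757196028717.

15701277757196028717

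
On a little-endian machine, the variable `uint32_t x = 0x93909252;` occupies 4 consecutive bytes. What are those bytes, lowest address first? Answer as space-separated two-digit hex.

52 92 90 93

Split into bytes (most-significant first): 93 90 92 52.
Little-endian: lowest address holds the least-significant byte.
So at ascending addresses the bytes are 52 92 90 93.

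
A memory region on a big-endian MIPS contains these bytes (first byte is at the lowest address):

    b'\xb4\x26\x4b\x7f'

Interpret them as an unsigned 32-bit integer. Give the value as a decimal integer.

Big-endian: lowest address holds the most-significant byte.
The bytes are already most-significant first: 0xB4264B7F.
0xB4264B7F = 3022408575.

3022408575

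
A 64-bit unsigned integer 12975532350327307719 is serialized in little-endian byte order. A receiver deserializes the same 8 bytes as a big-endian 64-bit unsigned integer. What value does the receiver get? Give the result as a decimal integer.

14356870747188171444

12975532350327307719 in 64-bit hexadecimal is 0xB41259ECE0D93DC7.
Stored little-endian, the bytes at ascending addresses are C7 3D D9 E0 EC 59 12 B4.
Read back as big-endian, the last byte is least significant, giving 0xC73DD9E0EC5912B4.
0xC73DD9E0EC5912B4 = 14356870747188171444.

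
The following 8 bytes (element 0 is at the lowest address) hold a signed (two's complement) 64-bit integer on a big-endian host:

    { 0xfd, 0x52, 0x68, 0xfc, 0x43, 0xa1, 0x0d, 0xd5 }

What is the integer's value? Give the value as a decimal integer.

Big-endian: lowest address holds the most-significant byte.
The bytes are already most-significant first: 0xFD5268FC43A10DD5.
Top bit is set, so as a signed 64-bit value this is 0xFD5268FC43A10DD5 − 2^64 = -192976401347834411.

-192976401347834411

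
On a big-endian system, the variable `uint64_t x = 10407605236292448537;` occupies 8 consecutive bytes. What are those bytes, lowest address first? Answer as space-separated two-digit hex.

90 6F 3D D2 0F B4 F1 19

10407605236292448537 in hexadecimal, padded to 64 bits, is 0x906F3DD20FB4F119.
Split into bytes (most-significant first): 90 6F 3D D2 0F B4 F1 19.
Big-endian stores the most-significant byte at the lowest address.
So the memory order matches the most-significant-first order: 90 6F 3D D2 0F B4 F1 19.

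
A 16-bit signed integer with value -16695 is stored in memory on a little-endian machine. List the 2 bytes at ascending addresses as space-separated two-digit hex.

Two's complement of -16695 in 16 bits: 16695 = 0x4137; invert → 0xBEC8; add 1 → 0xBEC9.
Split into bytes (most-significant first): BE C9.
In little-endian order the low byte comes first in memory.
So at ascending addresses the bytes are C9 BE.

C9 BE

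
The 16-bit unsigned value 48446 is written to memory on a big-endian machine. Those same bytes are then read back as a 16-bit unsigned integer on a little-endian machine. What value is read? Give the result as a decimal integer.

16061

48446 in 16-bit hexadecimal is 0xBD3E.
Stored big-endian, the bytes at ascending addresses are BD 3E.
Read back as little-endian, the first byte is least significant, giving 0x3EBD.
0x3EBD = 16061.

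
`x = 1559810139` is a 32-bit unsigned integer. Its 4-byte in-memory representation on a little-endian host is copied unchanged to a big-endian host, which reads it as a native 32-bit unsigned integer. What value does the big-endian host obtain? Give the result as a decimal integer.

1559810139 in 32-bit hexadecimal is 0x5CF8D05B.
Stored little-endian, the bytes at ascending addresses are 5B D0 F8 5C.
Read back as big-endian, the last byte is least significant, giving 0x5BD0F85C.
0x5BD0F85C = 1540421724.

1540421724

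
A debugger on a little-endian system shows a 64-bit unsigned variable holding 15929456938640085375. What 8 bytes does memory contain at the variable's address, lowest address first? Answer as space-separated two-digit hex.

7F 11 86 14 B0 CC 10 DD

15929456938640085375 in hexadecimal, padded to 64 bits, is 0xDD10CCB01486117F.
Split into bytes (most-significant first): DD 10 CC B0 14 86 11 7F.
Little-endian: lowest address holds the least-significant byte.
So at ascending addresses the bytes are 7F 11 86 14 B0 CC 10 DD.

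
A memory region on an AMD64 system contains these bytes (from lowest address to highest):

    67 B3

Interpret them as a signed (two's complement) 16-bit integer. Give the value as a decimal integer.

In little-endian order the low byte comes first in memory.
Reassemble most-significant byte first: B3 67 → 0xB367.
Top bit is set, so as a signed 16-bit value this is 0xB367 − 2^16 = -19609.

-19609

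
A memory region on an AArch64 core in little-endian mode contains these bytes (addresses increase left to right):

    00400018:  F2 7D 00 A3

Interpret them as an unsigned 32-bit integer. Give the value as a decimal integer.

Little-endian: lowest address holds the least-significant byte.
Reassemble most-significant byte first: A3 00 7D F2 → 0xA3007DF2.
0xA3007DF2 = 2734718450.

2734718450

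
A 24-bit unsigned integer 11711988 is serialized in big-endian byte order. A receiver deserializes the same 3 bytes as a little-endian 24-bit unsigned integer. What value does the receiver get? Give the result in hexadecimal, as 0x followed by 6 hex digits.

0xF4B5B2

11711988 in 24-bit hexadecimal is 0xB2B5F4.
Stored big-endian, the bytes at ascending addresses are B2 B5 F4.
Read back as little-endian, the first byte is least significant, giving 0xF4B5B2.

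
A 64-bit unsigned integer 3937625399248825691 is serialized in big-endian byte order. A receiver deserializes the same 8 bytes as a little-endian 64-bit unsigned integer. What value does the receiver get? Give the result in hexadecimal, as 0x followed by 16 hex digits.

3937625399248825691 in 64-bit hexadecimal is 0x36A541702CC82D5B.
Stored big-endian, the bytes at ascending addresses are 36 A5 41 70 2C C8 2D 5B.
Read back as little-endian, the first byte is least significant, giving 0x5B2DC82C7041A536.

0x5B2DC82C7041A536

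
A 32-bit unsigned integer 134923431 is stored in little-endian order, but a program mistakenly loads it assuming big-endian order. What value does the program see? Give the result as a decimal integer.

134923431 in 32-bit hexadecimal is 0x080AC4A7.
Stored little-endian, the bytes at ascending addresses are A7 C4 0A 08.
Read back as big-endian, the last byte is least significant, giving 0xA7C40A08.
0xA7C40A08 = 2814642696.

2814642696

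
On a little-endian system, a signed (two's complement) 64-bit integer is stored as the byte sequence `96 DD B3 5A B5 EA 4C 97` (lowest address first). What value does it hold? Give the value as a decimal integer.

-7544397211120706154

Little-endian stores the least-significant byte at the lowest address.
Reassemble most-significant byte first: 97 4C EA B5 5A B3 DD 96 → 0x974CEAB55AB3DD96.
Top bit is set, so as a signed 64-bit value this is 0x974CEAB55AB3DD96 − 2^64 = -7544397211120706154.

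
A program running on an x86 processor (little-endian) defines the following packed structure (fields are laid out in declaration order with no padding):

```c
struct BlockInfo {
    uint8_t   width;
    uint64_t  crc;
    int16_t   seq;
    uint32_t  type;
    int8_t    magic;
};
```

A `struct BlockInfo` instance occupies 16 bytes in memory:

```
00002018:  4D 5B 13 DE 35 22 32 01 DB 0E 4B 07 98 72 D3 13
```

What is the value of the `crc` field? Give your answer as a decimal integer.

`crc` follows `width` (1 byte), so it starts at byte offset 1 and occupies 8 bytes.
Bytes at offsets 1..8: 5B 13 DE 35 22 32 01 DB.
Little-endian: lowest address holds the least-significant byte.
Reassemble most-significant byte first: DB 01 32 22 35 DE 13 5B → 0xDB01322235DE135B.
0xDB01322235DE135B = 15780949691796951899.

15780949691796951899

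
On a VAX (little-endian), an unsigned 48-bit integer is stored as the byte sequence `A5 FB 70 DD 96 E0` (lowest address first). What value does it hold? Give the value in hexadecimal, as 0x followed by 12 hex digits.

Little-endian stores the least-significant byte at the lowest address.
Reassemble most-significant byte first: E0 96 DD 70 FB A5 → 0xE096DD70FBA5.

0xE096DD70FBA5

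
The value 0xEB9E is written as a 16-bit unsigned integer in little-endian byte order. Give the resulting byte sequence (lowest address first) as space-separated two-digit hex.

9E EB

Split into bytes (most-significant first): EB 9E.
Little-endian stores the least-significant byte at the lowest address.
So at ascending addresses the bytes are 9E EB.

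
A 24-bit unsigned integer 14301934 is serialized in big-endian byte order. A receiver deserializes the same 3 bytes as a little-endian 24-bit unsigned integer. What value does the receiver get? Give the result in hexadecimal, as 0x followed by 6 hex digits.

0xEE3ADA

14301934 in 24-bit hexadecimal is 0xDA3AEE.
Stored big-endian, the bytes at ascending addresses are DA 3A EE.
Read back as little-endian, the first byte is least significant, giving 0xEE3ADA.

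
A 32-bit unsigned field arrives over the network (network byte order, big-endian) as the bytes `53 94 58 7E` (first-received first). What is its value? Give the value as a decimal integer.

Big-endian stores the most-significant byte at the lowest address.
The bytes are already most-significant first: 0x5394587E.
0x5394587E = 1402230910.

1402230910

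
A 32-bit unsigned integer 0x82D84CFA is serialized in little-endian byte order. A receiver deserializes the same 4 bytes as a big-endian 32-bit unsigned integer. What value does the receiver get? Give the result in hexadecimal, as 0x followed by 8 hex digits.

0xFA4CD882

Stored little-endian, the bytes at ascending addresses are FA 4C D8 82.
Read back as big-endian, the last byte is least significant, giving 0xFA4CD882.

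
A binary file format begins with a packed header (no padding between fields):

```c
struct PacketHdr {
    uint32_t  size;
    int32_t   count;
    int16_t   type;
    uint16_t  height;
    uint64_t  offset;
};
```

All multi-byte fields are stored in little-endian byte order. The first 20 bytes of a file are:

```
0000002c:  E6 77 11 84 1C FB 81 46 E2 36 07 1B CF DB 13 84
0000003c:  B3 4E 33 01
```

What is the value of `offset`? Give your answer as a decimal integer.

86499350772177871

`offset` follows `size` (4 B), `count` (4 B), `type` (2 B), `height` (2 B), so it starts at offset 4 + 4 + 2 + 2 = 12 and occupies 8 bytes.
Bytes at offsets 12..19: CF DB 13 84 B3 4E 33 01.
Little-endian stores the least-significant byte at the lowest address.
Reassemble most-significant byte first: 01 33 4E B3 84 13 DB CF → 0x01334EB38413DBCF.
0x01334EB38413DBCF = 86499350772177871.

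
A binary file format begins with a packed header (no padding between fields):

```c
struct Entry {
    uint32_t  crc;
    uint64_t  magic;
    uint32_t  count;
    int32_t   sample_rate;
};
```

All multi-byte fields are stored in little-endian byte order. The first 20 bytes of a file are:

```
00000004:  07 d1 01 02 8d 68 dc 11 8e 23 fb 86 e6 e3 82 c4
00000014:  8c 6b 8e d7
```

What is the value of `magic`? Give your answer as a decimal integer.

`magic` follows `crc` (4 bytes), so it starts at byte offset 4 and occupies 8 bytes.
Bytes at offsets 4..11: 8D 68 DC 11 8E 23 FB 86.
Little-endian: lowest address holds the least-significant byte.
Reassemble most-significant byte first: 86 FB 23 8E 11 DC 68 8D → 0x86FB238E11DC688D.
0x86FB238E11DC688D = 9726406913328703629.

9726406913328703629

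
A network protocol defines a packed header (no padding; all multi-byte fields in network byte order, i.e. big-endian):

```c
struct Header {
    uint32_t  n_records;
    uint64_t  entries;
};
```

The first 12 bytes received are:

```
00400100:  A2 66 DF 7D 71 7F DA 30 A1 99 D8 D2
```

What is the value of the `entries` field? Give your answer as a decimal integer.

`entries` follows `n_records` (4 bytes), so it starts at byte offset 4 and occupies 8 bytes.
Bytes at offsets 4..11: 71 7F DA 30 A1 99 D8 D2.
In big-endian order the high byte comes first in memory.
The bytes are already most-significant first: 0x717FDA30A199D8D2.
0x717FDA30A199D8D2 = 8178495350732609746.

8178495350732609746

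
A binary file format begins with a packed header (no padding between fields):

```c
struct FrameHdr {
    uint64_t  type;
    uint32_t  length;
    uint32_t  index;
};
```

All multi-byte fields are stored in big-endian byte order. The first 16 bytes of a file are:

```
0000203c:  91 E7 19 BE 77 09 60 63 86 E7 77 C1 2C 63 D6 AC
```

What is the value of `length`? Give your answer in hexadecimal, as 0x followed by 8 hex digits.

0x86E777C1

`length` follows `type` (8 bytes), so it starts at byte offset 8 and occupies 4 bytes.
Bytes at offsets 8..11: 86 E7 77 C1.
Big-endian stores the most-significant byte at the lowest address.
The bytes are already most-significant first: 0x86E777C1.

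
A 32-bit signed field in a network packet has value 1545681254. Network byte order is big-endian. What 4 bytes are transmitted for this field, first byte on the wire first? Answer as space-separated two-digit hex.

5C 21 39 66

1545681254 in hexadecimal, padded to 32 bits, is 0x5C213966.
Split into bytes (most-significant first): 5C 21 39 66.
In big-endian order the high byte comes first in memory.
So the memory order matches the most-significant-first order: 5C 21 39 66.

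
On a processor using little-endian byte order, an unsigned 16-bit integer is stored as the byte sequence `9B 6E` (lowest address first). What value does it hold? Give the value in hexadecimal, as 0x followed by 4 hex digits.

0x6E9B

In little-endian order the low byte comes first in memory.
Reassemble most-significant byte first: 6E 9B → 0x6E9B.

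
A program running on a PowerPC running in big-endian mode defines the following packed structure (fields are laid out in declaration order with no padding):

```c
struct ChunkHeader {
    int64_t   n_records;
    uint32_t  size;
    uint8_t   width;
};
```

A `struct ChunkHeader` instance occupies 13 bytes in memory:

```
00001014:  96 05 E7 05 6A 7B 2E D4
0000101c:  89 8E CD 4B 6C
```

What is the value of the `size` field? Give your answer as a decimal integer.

2307837259

`size` follows `n_records` (8 bytes), so it starts at byte offset 8 and occupies 4 bytes.
Bytes at offsets 8..11: 89 8E CD 4B.
Big-endian stores the most-significant byte at the lowest address.
The bytes are already most-significant first: 0x898ECD4B.
0x898ECD4B = 2307837259.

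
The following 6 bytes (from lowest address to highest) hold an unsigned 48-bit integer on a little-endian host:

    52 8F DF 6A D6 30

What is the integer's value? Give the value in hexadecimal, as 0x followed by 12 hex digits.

Little-endian: lowest address holds the least-significant byte.
Reassemble most-significant byte first: 30 D6 6A DF 8F 52 → 0x30D66ADF8F52.

0x30D66ADF8F52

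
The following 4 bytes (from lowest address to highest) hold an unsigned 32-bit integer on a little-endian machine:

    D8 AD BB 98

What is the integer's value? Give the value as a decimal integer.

2562436568

Little-endian: lowest address holds the least-significant byte.
Reassemble most-significant byte first: 98 BB AD D8 → 0x98BBADD8.
0x98BBADD8 = 2562436568.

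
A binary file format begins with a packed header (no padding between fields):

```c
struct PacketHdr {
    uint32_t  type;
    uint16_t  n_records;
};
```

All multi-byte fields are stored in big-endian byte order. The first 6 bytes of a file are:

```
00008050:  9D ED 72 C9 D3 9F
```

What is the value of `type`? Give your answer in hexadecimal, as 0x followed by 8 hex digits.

0x9DED72C9

`type` is the first field, at byte offset 0, occupying 4 bytes.
Bytes at offsets 0..3: 9D ED 72 C9.
In big-endian order the high byte comes first in memory.
The bytes are already most-significant first: 0x9DED72C9.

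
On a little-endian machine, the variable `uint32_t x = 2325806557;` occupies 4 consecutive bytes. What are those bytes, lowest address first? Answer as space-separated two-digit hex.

DD FD A0 8A

2325806557 in hexadecimal, padded to 32 bits, is 0x8AA0FDDD.
Split into bytes (most-significant first): 8A A0 FD DD.
In little-endian order the low byte comes first in memory.
So at ascending addresses the bytes are DD FD A0 8A.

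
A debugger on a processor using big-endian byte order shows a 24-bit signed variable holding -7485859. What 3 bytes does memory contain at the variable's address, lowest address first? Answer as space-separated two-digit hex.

8D C6 5D

Two's complement of -7485859 in 24 bits: 7485859 = 0x7239A3; invert → 0x8DC65C; add 1 → 0x8DC65D.
Split into bytes (most-significant first): 8D C6 5D.
In big-endian order the high byte comes first in memory.
So the memory order matches the most-significant-first order: 8D C6 5D.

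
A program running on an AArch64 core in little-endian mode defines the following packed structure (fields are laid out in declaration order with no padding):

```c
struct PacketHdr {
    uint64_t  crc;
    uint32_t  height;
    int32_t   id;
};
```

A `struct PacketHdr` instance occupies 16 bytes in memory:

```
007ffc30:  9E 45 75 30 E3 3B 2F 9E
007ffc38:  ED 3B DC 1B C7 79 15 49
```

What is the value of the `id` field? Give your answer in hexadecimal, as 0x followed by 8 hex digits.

0x491579C7

`id` follows `crc` (8 B), `height` (4 B), so it starts at offset 8 + 4 = 12 and occupies 4 bytes.
Bytes at offsets 12..15: C7 79 15 49.
Little-endian stores the least-significant byte at the lowest address.
Reassemble most-significant byte first: 49 15 79 C7 → 0x491579C7.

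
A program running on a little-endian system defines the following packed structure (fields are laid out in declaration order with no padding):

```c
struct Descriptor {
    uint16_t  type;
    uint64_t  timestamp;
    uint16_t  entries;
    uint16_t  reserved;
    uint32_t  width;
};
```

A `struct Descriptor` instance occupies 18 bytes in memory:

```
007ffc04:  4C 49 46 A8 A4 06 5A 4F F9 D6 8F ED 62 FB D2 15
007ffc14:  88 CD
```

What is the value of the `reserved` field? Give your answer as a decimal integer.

64354

`reserved` follows `type` (2 B), `timestamp` (8 B), `entries` (2 B), so it starts at offset 2 + 8 + 2 = 12 and occupies 2 bytes.
Bytes at offsets 12..13: 62 FB.
Little-endian stores the least-significant byte at the lowest address.
Reassemble most-significant byte first: FB 62 → 0xFB62.
0xFB62 = 64354.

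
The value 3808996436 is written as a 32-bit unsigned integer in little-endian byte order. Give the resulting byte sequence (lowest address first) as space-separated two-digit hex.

54 AC 08 E3

3808996436 in hexadecimal, padded to 32 bits, is 0xE308AC54.
Split into bytes (most-significant first): E3 08 AC 54.
In little-endian order the low byte comes first in memory.
So at ascending addresses the bytes are 54 AC 08 E3.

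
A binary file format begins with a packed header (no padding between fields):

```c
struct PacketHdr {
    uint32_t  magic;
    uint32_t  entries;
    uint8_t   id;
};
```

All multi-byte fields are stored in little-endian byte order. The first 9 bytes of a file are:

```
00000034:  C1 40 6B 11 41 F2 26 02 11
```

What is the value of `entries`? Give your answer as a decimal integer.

`entries` follows `magic` (4 bytes), so it starts at byte offset 4 and occupies 4 bytes.
Bytes at offsets 4..7: 41 F2 26 02.
Little-endian stores the least-significant byte at the lowest address.
Reassemble most-significant byte first: 02 26 F2 41 → 0x0226F241.
0x0226F241 = 36106817.

36106817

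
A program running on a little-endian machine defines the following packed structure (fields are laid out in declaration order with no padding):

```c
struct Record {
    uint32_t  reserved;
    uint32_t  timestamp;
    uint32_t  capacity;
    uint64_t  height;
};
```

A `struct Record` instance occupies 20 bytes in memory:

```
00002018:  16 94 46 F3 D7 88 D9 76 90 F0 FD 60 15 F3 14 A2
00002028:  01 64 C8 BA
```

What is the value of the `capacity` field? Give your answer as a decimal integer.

1627254928

`capacity` follows `reserved` (4 B), `timestamp` (4 B), so it starts at offset 4 + 4 = 8 and occupies 4 bytes.
Bytes at offsets 8..11: 90 F0 FD 60.
In little-endian order the low byte comes first in memory.
Reassemble most-significant byte first: 60 FD F0 90 → 0x60FDF090.
0x60FDF090 = 1627254928.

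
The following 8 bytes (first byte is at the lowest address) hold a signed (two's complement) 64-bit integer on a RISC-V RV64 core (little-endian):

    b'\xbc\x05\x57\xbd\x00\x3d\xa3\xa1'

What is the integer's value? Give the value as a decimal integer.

-6799523939013425732

Little-endian: lowest address holds the least-significant byte.
Reassemble most-significant byte first: A1 A3 3D 00 BD 57 05 BC → 0xA1A33D00BD5705BC.
Top bit is set, so as a signed 64-bit value this is 0xA1A33D00BD5705BC − 2^64 = -6799523939013425732.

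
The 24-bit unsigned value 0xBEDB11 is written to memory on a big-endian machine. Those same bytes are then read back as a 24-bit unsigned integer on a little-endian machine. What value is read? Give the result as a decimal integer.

Stored big-endian, the bytes at ascending addresses are BE DB 11.
Read back as little-endian, the first byte is least significant, giving 0x11DBBE.
0x11DBBE = 1170366.

1170366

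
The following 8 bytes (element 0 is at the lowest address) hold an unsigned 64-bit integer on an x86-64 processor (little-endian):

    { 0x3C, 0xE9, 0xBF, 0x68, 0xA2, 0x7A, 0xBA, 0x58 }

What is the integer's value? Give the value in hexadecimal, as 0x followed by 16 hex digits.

Little-endian stores the least-significant byte at the lowest address.
Reassemble most-significant byte first: 58 BA 7A A2 68 BF E9 3C → 0x58BA7AA268BFE93C.

0x58BA7AA268BFE93C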